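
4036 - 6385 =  - 2349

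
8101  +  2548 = 10649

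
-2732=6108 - 8840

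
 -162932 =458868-621800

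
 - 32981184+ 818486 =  - 32162698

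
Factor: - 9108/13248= - 2^( - 4 )*11^1 = - 11/16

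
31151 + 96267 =127418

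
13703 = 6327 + 7376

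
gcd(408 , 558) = 6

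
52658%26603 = 26055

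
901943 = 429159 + 472784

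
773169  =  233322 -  - 539847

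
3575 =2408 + 1167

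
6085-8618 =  - 2533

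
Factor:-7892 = -2^2*1973^1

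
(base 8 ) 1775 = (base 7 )2656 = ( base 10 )1021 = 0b1111111101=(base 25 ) 1fl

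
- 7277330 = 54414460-61691790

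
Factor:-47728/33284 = -76/53=- 2^2* 19^1 * 53^(  -  1) 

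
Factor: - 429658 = -2^1*17^1* 12637^1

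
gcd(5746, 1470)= 2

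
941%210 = 101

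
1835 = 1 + 1834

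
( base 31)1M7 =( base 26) 2BC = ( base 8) 3162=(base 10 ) 1650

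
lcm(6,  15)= 30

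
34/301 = 34/301= 0.11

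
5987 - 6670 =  - 683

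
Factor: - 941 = - 941^1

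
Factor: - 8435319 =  - 3^1*23^1*122251^1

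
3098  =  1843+1255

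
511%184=143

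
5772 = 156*37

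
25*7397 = 184925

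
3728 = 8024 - 4296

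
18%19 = 18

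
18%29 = 18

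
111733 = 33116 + 78617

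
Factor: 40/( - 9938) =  - 20/4969 = - 2^2 * 5^1*4969^ ( - 1)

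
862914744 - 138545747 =724368997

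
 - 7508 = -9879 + 2371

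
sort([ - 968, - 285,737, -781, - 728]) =[ - 968 , - 781, - 728, - 285,737]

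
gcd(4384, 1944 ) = 8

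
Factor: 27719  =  53^1*523^1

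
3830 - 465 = 3365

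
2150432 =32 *67201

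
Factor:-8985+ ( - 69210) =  - 3^1*5^1*13^1*401^1 = - 78195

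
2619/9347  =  2619/9347 = 0.28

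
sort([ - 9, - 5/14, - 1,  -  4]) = [ - 9, - 4, - 1, - 5/14]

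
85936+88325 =174261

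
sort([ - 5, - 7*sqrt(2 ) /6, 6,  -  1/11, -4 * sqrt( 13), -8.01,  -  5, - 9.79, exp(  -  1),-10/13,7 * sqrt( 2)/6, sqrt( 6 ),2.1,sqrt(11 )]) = [-4*sqrt(13 ), -9.79,- 8.01, - 5,-5,  -  7*sqrt( 2)/6 , - 10/13, - 1/11,exp(  -  1), 7*sqrt(2 )/6,2.1 , sqrt(6), sqrt(11) , 6 ] 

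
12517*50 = 625850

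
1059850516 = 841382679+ 218467837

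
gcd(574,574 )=574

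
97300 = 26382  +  70918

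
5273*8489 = 44762497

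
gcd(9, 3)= 3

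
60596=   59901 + 695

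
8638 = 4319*2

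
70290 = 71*990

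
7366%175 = 16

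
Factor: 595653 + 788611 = 1384264  =  2^3 * 7^1*19^1 *1301^1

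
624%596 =28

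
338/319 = 338/319  =  1.06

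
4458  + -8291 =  - 3833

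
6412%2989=434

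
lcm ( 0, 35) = 0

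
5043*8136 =41029848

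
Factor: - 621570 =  - 2^1*3^1 * 5^1*20719^1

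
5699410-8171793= - 2472383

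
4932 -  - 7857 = 12789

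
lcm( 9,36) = 36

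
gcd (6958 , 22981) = 49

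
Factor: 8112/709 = 2^4*3^1*13^2*709^( - 1)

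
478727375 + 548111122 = 1026838497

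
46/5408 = 23/2704 = 0.01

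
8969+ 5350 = 14319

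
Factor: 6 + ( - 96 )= - 90 = -2^1*3^2*5^1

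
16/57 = 16/57 = 0.28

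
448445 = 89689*5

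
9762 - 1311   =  8451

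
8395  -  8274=121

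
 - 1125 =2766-3891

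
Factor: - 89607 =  - 3^1  *  7^1*17^1*251^1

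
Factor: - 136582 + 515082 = 2^2*5^3 * 757^1 = 378500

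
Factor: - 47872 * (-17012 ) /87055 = 814398464/87055  =  2^10 * 5^( - 1) * 11^1*17^1*23^ ( - 1 )*  757^( - 1 ) * 4253^1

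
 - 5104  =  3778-8882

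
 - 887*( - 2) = 1774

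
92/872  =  23/218 = 0.11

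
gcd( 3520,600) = 40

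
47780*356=17009680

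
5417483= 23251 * 233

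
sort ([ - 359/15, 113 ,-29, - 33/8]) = [ - 29, -359/15,-33/8,113 ]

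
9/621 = 1/69 = 0.01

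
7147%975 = 322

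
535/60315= 107/12063  =  0.01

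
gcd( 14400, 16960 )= 320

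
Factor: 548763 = 3^1* 182921^1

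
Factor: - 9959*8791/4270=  - 2^(-1)*5^( - 1 )*7^( - 1)*23^1 * 59^1* 61^(-1)*149^1*433^1 = - 87549569/4270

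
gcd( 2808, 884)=52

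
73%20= 13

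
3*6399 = 19197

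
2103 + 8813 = 10916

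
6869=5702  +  1167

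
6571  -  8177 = -1606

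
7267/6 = 1211 + 1/6 = 1211.17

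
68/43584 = 17/10896 = 0.00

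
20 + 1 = 21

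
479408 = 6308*76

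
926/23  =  926/23 = 40.26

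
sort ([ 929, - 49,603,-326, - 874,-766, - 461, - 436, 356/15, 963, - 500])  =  [ - 874,-766,-500, - 461,  -  436,-326,- 49,356/15,603,929,963]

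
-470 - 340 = - 810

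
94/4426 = 47/2213 = 0.02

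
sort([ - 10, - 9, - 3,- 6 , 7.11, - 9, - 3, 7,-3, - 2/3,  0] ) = [ - 10 , - 9, - 9, - 6, - 3, - 3, - 3, - 2/3, 0, 7, 7.11]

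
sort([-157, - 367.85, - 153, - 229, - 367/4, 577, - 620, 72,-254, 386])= [-620, - 367.85, - 254, - 229, - 157, - 153,-367/4 , 72,386,577 ] 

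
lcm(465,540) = 16740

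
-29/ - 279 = 29/279 = 0.10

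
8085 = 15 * 539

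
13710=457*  30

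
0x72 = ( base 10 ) 114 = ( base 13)8a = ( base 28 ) 42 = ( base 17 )6c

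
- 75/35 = - 3 + 6/7 = - 2.14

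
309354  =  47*6582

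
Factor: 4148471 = 211^1*19661^1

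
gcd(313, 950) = 1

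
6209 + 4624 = 10833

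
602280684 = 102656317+499624367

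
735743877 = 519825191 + 215918686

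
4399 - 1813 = 2586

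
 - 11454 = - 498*23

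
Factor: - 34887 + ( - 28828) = - 63715 = - 5^1*12743^1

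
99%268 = 99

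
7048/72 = 881/9= 97.89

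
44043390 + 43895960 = 87939350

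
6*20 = 120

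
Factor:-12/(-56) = 2^ ( - 1)*3^1*7^( - 1) = 3/14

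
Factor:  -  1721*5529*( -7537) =71717637633= 3^1 * 19^1*97^1  *1721^1*7537^1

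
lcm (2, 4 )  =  4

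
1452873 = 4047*359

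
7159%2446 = 2267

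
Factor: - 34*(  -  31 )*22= 2^2*11^1*17^1 *31^1 = 23188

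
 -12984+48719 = 35735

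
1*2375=2375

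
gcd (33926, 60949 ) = 1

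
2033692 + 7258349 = 9292041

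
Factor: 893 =19^1 * 47^1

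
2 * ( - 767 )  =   - 1534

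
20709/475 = 20709/475 =43.60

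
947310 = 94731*10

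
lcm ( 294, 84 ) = 588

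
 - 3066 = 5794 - 8860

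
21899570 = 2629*8330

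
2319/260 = 2319/260 = 8.92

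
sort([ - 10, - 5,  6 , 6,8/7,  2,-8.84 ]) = [ - 10, - 8.84 , - 5,8/7 , 2 , 6,  6 ]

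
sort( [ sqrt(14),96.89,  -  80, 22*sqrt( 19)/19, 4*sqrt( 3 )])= [- 80,sqrt ( 14), 22 * sqrt( 19)/19,4*sqrt( 3),96.89]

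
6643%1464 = 787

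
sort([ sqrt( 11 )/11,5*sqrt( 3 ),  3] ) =[sqrt( 11 )/11,3, 5*sqrt( 3) ]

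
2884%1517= 1367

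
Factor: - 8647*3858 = - 2^1*3^1*643^1 * 8647^1= - 33360126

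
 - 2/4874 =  - 1/2437 = - 0.00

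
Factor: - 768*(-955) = 2^8*3^1*5^1 * 191^1 = 733440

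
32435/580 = 55+107/116 = 55.92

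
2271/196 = 2271/196 = 11.59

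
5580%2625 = 330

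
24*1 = 24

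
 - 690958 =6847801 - 7538759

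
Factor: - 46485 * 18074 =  - 840169890= - 2^1*3^2*5^1* 7^1 * 1033^1*1291^1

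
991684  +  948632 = 1940316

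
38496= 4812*8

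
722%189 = 155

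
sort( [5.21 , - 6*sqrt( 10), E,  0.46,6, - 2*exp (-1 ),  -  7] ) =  [ - 6*sqrt(10),  -  7,-2*exp(  -  1), 0.46, E,5.21,6]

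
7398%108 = 54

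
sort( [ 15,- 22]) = [ - 22, 15]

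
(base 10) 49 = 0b110001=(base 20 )29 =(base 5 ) 144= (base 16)31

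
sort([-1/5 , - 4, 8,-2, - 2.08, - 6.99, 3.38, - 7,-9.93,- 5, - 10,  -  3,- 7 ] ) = [ - 10, - 9.93, - 7,-7, - 6.99,  -  5,-4, - 3, - 2.08, - 2, -1/5, 3.38, 8 ]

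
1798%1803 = 1798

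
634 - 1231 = - 597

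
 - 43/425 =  - 43/425  =  -0.10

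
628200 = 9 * 69800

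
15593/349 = 44 + 237/349 = 44.68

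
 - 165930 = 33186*(-5)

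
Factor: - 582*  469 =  - 272958 = -2^1*3^1 *7^1  *  67^1*97^1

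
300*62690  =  18807000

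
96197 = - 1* ( - 96197)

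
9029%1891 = 1465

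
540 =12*45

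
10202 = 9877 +325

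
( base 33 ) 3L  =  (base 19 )66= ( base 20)60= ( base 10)120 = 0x78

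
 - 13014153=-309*42117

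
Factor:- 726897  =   - 3^1*101^1*2399^1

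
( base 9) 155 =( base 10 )131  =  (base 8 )203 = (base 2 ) 10000011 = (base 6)335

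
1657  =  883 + 774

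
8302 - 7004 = 1298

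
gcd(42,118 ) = 2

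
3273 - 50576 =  - 47303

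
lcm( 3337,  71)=3337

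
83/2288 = 83/2288 = 0.04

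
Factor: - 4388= - 2^2*1097^1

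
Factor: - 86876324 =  - 2^2*17^1*1277593^1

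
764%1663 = 764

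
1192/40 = 29  +  4/5 = 29.80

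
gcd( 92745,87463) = 1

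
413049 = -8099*(-51)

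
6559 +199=6758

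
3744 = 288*13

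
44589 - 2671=41918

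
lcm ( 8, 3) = 24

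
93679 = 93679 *1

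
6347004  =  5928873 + 418131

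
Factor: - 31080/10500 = - 74/25=- 2^1*5^( - 2)* 37^1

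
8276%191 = 63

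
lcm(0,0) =0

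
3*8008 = 24024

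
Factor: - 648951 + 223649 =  - 425302 = - 2^1*212651^1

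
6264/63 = 99 +3/7 = 99.43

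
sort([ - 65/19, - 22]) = [ - 22, - 65/19]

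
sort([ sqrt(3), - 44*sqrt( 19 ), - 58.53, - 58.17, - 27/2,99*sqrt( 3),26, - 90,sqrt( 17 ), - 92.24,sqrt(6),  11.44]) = [ - 44 *sqrt(19), - 92.24, - 90, - 58.53, - 58.17,- 27/2,sqrt (3 ),sqrt( 6), sqrt( 17), 11.44,26,99*sqrt( 3)]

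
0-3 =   -  3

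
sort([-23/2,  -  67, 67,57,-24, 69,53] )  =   [ - 67, - 24, - 23/2,53,57,67,69 ] 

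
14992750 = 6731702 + 8261048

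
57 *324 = 18468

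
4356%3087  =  1269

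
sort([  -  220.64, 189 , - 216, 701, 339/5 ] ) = [ -220.64, - 216, 339/5,189, 701 ]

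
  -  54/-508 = 27/254 = 0.11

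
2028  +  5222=7250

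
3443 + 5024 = 8467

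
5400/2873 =5400/2873 = 1.88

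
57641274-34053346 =23587928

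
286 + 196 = 482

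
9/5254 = 9/5254  =  0.00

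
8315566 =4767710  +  3547856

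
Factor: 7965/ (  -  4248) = - 2^( - 3 )*3^1*5^1 = - 15/8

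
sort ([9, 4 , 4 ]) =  [4, 4,9]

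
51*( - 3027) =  - 154377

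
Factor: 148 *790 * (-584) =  - 2^6*5^1*37^1 * 73^1*79^1 = - 68281280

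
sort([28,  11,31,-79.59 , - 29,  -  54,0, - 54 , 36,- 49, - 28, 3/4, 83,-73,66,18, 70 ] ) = [ - 79.59,-73,-54, - 54, - 49,-29, - 28,  0, 3/4,11,18, 28, 31, 36, 66, 70, 83] 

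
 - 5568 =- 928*6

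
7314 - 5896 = 1418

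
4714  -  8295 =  - 3581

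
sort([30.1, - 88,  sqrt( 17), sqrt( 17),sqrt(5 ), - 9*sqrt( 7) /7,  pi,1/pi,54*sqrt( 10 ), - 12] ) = [ - 88,- 12,  -  9*sqrt( 7)/7,  1/pi, sqrt (5),pi, sqrt(17 ),sqrt(17), 30.1,54*sqrt(10) ] 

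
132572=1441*92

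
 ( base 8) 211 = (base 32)49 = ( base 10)137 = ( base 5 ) 1022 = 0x89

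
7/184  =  7/184 = 0.04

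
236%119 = 117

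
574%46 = 22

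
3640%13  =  0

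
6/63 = 2/21 = 0.10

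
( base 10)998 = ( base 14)514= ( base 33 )U8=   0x3e6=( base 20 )29I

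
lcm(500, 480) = 12000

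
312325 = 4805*65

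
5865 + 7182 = 13047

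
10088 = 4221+5867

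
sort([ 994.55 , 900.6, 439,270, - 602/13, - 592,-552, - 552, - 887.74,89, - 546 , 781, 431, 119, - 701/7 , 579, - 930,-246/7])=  [ - 930, - 887.74, - 592, - 552, - 552,-546, - 701/7,- 602/13, - 246/7 , 89, 119, 270, 431,439,579,781, 900.6,994.55]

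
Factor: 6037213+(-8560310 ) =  - 2523097  =  - 457^1*5521^1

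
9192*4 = 36768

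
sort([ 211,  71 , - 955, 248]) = [ - 955,71, 211 , 248]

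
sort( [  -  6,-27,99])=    [ - 27,-6, 99 ] 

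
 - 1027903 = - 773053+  - 254850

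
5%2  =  1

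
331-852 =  - 521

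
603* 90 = 54270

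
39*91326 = 3561714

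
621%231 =159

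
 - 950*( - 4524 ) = 4297800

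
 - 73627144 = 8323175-81950319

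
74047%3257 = 2393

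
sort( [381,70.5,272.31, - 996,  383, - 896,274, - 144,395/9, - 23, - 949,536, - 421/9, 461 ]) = [ - 996, - 949 , - 896, - 144,  -  421/9,-23, 395/9,70.5,  272.31,274, 381,383,461,536]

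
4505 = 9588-5083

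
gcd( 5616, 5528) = 8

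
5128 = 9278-4150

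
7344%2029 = 1257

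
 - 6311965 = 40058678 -46370643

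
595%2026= 595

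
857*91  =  77987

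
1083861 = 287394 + 796467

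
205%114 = 91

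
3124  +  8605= 11729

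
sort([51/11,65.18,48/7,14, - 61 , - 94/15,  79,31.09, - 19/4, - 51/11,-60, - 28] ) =[-61,-60, - 28,-94/15 , -19/4,-51/11, 51/11,  48/7,14, 31.09,  65.18,79]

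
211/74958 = 211/74958 = 0.00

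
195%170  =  25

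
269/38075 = 269/38075 = 0.01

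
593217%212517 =168183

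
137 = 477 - 340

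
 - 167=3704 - 3871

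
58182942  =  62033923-3850981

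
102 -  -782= 884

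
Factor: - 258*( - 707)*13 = 2^1*3^1*7^1*13^1*43^1*101^1 =2371278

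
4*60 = 240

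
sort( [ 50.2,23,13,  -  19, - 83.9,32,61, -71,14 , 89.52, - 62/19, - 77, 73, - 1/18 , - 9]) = [ - 83.9, - 77, - 71, - 19,- 9, - 62/19,-1/18,13,14, 23,32,  50.2,61, 73,89.52]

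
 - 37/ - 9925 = 37/9925= 0.00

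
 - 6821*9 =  - 61389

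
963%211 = 119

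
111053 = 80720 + 30333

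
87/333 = 29/111   =  0.26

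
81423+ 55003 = 136426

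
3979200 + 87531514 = 91510714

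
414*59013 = 24431382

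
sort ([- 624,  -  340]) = [ - 624, - 340]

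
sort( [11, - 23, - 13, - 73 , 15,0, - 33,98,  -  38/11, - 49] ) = [  -  73 , - 49,-33, - 23, - 13, -38/11, 0, 11, 15, 98] 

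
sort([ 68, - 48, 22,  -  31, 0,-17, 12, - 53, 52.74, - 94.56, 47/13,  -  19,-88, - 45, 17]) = [- 94.56, - 88,-53, - 48, - 45, - 31, - 19, - 17, 0, 47/13, 12, 17 , 22, 52.74, 68 ]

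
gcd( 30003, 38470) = 1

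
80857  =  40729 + 40128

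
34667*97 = 3362699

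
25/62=25/62= 0.40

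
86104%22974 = 17182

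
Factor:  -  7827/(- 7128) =2^( - 3 )*3^( - 3 )*11^( - 1 ) * 2609^1 = 2609/2376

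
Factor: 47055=3^1*5^1*3137^1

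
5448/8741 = 5448/8741 = 0.62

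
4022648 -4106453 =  - 83805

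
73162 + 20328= 93490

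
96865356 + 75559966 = 172425322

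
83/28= 83/28 = 2.96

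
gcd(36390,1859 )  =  1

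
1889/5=377+4/5 = 377.80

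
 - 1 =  - 1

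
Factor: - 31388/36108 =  - 3^(-2)* 7^1*17^( - 1)*19^1 = - 133/153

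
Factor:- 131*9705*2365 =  - 3^1 * 5^2*11^1 * 43^1 * 131^1*647^1 = - 3006754575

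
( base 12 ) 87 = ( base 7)205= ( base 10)103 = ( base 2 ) 1100111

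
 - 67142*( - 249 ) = 16718358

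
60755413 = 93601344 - 32845931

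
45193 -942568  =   - 897375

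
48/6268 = 12/1567  =  0.01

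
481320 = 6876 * 70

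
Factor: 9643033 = 9643033^1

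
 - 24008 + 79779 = 55771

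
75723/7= 10817+4/7= 10817.57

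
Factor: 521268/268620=5^( - 1)*37^( - 1) * 359^1= 359/185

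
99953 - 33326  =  66627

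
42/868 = 3/62 =0.05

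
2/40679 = 2/40679 = 0.00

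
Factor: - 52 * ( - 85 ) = 2^2*5^1*13^1*17^1 = 4420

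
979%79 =31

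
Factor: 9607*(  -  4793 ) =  - 13^1*739^1*4793^1 = - 46046351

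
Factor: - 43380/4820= - 3^2 = -9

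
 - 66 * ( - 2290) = 151140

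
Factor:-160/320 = -1/2 = - 2^ ( - 1)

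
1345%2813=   1345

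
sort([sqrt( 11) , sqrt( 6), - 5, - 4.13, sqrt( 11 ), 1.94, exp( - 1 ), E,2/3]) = [ - 5, - 4.13,exp( - 1 ), 2/3, 1.94, sqrt( 6 ),E, sqrt(  11 ) , sqrt( 11)]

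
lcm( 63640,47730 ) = 190920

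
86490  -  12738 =73752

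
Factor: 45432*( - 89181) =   -  4051671192  =  -  2^3* 3^7*367^1*631^1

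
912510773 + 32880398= 945391171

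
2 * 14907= 29814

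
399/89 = 399/89 =4.48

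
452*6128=2769856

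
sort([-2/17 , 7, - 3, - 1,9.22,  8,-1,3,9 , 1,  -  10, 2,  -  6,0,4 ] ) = [-10, - 6, - 3, - 1, - 1, - 2/17,0, 1, 2, 3 , 4,7, 8,9,  9.22] 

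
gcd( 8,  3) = 1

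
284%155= 129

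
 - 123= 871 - 994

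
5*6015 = 30075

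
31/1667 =31/1667 = 0.02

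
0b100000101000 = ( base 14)A92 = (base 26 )328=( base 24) 3f0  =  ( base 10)2088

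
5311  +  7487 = 12798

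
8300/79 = 8300/79 = 105.06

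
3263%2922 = 341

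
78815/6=78815/6= 13135.83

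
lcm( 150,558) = 13950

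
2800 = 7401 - 4601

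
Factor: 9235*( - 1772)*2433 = -39814633860= -2^2*3^1 *5^1*443^1 * 811^1*1847^1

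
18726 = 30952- 12226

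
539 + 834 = 1373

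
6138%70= 48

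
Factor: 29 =29^1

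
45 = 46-1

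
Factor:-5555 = - 5^1*11^1* 101^1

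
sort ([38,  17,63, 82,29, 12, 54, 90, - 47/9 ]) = [ - 47/9, 12,17,29, 38, 54, 63, 82, 90 ]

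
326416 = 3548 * 92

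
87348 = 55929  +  31419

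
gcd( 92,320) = 4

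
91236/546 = 167 + 9/91 = 167.10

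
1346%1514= 1346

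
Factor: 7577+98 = 5^2*307^1=7675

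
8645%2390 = 1475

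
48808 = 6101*8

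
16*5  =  80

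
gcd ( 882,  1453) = 1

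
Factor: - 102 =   -  2^1*3^1*17^1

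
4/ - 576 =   -  1/144 = - 0.01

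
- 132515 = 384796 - 517311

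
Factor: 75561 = 3^1*89^1*283^1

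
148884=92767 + 56117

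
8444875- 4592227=3852648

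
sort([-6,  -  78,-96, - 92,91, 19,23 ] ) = [ - 96, - 92, - 78,-6, 19 , 23,91 ]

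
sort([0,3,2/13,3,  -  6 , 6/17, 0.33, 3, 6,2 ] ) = [ - 6, 0,2/13,  0.33, 6/17,2, 3, 3, 3, 6] 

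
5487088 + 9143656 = 14630744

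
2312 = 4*578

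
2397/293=8+53/293 = 8.18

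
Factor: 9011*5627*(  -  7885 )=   -  5^1 * 17^1 * 19^1 * 83^1*331^1*9011^1 = - 399808112845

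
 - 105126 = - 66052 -39074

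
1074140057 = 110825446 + 963314611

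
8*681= 5448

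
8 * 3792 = 30336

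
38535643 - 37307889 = 1227754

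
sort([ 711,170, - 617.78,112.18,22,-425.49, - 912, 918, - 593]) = [ - 912, - 617.78 , - 593, - 425.49, 22,112.18,170,711,918]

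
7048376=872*8083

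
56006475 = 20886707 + 35119768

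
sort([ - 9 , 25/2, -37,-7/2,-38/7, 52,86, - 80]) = [ - 80, - 37, - 9, - 38/7, - 7/2, 25/2, 52,86 ]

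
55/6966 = 55/6966=0.01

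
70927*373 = 26455771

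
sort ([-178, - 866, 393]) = [ - 866, - 178, 393]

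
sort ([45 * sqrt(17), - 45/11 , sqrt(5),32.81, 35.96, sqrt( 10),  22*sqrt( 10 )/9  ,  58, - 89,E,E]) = [ - 89, - 45/11,sqrt(5),E,  E,sqrt( 10 ),22*sqrt (10)/9,32.81,  35.96,58,  45*sqrt( 17)] 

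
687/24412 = 687/24412 = 0.03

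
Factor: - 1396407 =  - 3^1*465469^1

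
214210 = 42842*5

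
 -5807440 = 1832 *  ( - 3170)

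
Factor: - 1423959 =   -  3^1 * 47^1*10099^1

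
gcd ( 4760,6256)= 136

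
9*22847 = 205623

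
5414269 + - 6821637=- 1407368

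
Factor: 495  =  3^2*5^1*11^1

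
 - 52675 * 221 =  - 11641175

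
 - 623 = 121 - 744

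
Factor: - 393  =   - 3^1 * 131^1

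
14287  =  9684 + 4603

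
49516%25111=24405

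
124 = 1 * 124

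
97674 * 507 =49520718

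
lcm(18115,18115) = 18115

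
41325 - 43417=- 2092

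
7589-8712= - 1123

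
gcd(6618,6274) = 2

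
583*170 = 99110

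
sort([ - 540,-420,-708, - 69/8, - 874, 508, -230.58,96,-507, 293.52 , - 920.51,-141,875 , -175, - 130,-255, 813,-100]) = [ -920.51, - 874, - 708,-540,-507, -420,-255, - 230.58, - 175, - 141, - 130, - 100,-69/8,  96,293.52, 508, 813,  875] 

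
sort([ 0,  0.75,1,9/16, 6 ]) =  [ 0, 9/16,0.75, 1,  6] 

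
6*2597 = 15582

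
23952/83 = 288+48/83 = 288.58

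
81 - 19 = 62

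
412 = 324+88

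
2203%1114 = 1089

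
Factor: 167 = 167^1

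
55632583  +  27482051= 83114634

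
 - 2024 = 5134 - 7158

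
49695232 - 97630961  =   - 47935729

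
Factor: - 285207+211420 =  - 7^1*83^1 *127^1 = - 73787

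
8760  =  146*60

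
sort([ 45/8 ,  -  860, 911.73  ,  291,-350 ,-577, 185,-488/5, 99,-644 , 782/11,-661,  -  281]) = [-860, - 661,-644, - 577,-350,-281,-488/5,45/8, 782/11,99, 185, 291,911.73] 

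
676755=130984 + 545771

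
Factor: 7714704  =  2^4 * 3^1*160723^1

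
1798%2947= 1798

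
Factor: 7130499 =3^1 * 101^2*233^1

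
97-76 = 21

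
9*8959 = 80631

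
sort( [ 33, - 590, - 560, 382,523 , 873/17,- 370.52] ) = [ - 590, - 560 , - 370.52,33,873/17,382,523]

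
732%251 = 230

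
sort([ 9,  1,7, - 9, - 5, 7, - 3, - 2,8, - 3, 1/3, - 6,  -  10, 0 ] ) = [ - 10, - 9, - 6, - 5, - 3, - 3 , - 2,0, 1/3,1, 7,  7 , 8, 9]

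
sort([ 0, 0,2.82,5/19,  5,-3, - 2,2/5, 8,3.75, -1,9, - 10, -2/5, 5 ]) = [  -  10, - 3,  -  2,-1, - 2/5,0, 0,5/19, 2/5, 2.82, 3.75, 5,  5, 8,9 ] 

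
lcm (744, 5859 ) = 46872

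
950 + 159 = 1109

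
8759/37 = 236+27/37 = 236.73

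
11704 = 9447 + 2257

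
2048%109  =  86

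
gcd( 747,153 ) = 9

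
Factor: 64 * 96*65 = 2^11*3^1*5^1*13^1 = 399360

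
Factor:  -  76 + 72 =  -2^2=-  4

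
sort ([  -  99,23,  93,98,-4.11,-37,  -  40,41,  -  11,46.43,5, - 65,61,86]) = [  -  99 ,-65,-40,-37, - 11, - 4.11,5,23, 41,  46.43,61,86,93,98]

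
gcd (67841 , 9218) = 1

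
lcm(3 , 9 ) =9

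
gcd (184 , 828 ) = 92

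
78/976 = 39/488 = 0.08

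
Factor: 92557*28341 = 3^2*47^1*67^1 * 92557^1=2623157937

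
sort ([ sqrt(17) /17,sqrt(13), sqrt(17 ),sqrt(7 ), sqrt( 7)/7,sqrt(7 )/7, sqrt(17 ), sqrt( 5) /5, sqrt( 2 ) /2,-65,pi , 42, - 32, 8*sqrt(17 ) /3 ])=[ - 65, - 32 , sqrt( 17 ) /17,sqrt(7)/7, sqrt(7 ) /7 , sqrt(5)/5, sqrt(2 )/2,sqrt (7) , pi,  sqrt( 13 ), sqrt( 17),sqrt(17 ),8*sqrt(17)/3, 42 ]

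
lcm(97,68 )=6596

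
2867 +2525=5392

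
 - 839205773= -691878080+-147327693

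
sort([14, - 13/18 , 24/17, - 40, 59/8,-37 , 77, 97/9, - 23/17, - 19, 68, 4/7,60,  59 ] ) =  [ - 40,  -  37,  -  19, - 23/17, - 13/18, 4/7,24/17, 59/8, 97/9, 14,  59, 60, 68,77 ] 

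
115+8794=8909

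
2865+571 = 3436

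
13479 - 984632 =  - 971153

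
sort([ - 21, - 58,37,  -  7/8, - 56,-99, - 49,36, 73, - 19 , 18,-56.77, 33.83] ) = [ - 99,  -  58, - 56.77,  -  56, - 49, - 21, - 19,  -  7/8,18,  33.83,  36 , 37, 73]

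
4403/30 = 4403/30 = 146.77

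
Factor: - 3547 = -3547^1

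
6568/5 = 1313+ 3/5=1313.60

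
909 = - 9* ( -101) 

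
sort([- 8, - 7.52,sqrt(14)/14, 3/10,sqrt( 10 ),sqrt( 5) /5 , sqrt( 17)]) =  [ - 8 , - 7.52,sqrt(14)/14, 3/10,sqrt( 5)/5 , sqrt ( 10),sqrt(17)]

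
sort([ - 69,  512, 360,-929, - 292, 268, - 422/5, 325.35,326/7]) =[ - 929,- 292, - 422/5, - 69, 326/7, 268, 325.35,360 , 512 ]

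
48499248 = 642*75544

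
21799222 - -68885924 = 90685146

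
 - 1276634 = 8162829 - 9439463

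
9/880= 9/880 = 0.01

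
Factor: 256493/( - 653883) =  - 3^(  -  1 )*31^(-1)*79^ ( - 1)*89^( - 1 )*256493^1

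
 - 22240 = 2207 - 24447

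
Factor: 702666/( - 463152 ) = - 117111/77192 =- 2^( - 3)*3^1*103^1*379^1 * 9649^( - 1)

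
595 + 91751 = 92346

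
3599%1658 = 283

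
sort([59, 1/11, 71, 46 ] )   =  [ 1/11,46,59 , 71] 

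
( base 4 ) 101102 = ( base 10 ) 1106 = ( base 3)1111222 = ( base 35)vl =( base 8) 2122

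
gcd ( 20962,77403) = 1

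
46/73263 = 46/73263 = 0.00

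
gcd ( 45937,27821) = 647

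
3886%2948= 938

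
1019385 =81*12585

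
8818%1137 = 859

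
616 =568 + 48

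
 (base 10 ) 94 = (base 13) 73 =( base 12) 7A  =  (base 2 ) 1011110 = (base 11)86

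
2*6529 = 13058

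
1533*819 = 1255527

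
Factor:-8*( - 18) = 2^4* 3^2 = 144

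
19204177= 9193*2089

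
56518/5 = 11303 + 3/5=11303.60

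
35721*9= 321489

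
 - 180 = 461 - 641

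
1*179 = 179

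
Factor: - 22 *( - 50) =1100 = 2^2*5^2*11^1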